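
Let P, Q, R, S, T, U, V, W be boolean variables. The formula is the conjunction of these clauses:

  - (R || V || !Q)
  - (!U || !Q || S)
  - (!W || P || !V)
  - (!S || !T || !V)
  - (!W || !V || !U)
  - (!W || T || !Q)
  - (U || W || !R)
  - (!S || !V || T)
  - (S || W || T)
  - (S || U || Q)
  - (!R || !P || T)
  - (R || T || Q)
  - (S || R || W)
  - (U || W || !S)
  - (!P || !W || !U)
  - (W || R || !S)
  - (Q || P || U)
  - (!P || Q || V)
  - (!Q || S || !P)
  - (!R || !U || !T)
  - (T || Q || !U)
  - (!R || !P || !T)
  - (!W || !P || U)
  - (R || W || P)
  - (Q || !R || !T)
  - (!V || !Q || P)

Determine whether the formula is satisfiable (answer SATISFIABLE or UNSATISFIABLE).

SATISFIABLE

Try P = False.
For the remaining variables, Q = False, R = False, S = True, T = True, U = True, V = False, W = True works.
So P = False, Q = False, R = False, S = True, T = True, U = True, V = False, W = True is a satisfying assignment.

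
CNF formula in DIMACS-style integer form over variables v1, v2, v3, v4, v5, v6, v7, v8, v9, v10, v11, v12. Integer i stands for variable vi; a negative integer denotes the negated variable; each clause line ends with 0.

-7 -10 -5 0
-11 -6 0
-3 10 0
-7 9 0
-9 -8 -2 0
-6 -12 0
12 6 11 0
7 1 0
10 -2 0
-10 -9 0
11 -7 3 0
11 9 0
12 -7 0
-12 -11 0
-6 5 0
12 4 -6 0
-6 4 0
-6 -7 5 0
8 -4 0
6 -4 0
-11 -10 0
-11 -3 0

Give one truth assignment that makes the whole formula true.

Pure literal: v1 appears only positively; assign v1 = True.
v2 occurs only negated in the remaining clauses — set v2 = False.
Set v3 = False and propagate.
Try v4 = False.
  then v6 is forced to False.
For the remaining variables, v5 = False, v7 = False, v8 = True, v9 = True, v10 = False, v11 = False, v12 = True works.

v1 = True, v2 = False, v3 = False, v4 = False, v5 = False, v6 = False, v7 = False, v8 = True, v9 = True, v10 = False, v11 = False, v12 = True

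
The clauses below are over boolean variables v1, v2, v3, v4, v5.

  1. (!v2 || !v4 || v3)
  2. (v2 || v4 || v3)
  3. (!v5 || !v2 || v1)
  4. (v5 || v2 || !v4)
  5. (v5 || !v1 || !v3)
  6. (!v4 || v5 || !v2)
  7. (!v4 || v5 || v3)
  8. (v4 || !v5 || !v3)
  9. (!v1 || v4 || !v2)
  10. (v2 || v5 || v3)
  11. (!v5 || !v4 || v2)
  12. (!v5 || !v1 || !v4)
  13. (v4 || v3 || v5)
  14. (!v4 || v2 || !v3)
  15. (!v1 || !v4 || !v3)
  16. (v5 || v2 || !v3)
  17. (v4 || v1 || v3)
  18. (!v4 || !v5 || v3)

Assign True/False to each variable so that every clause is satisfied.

Set v1 = False and propagate.
For the remaining variables, v2 = True, v3 = True, v4 = False, v5 = False works.
Every clause has at least one true literal under this assignment.

v1 = F, v2 = T, v3 = T, v4 = F, v5 = F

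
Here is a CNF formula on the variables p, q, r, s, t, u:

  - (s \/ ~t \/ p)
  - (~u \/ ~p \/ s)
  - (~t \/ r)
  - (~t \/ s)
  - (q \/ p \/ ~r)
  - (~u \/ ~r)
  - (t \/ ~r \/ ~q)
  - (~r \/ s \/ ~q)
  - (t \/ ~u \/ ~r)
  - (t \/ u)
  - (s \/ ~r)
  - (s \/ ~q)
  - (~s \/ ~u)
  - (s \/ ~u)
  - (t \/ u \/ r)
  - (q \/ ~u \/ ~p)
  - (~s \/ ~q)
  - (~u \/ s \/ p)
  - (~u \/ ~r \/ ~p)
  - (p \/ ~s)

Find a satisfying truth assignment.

p = True, q = False, r = True, s = True, t = True, u = False

Check each clause:
  1. (~t \/ p \/ s) — p is true.
  2. (~u \/ ~p \/ s) — ~u is true.
  3. (r \/ ~t) — r is true.
  4. (~t \/ s) — s is true.
  5. (p \/ ~r \/ q) — p is true.
  6. (~u \/ ~r) — ~u is true.
  7. (~r \/ t \/ ~q) — t is true.
  8. (~r \/ s \/ ~q) — s is true.
  9. (~u \/ ~r \/ t) — ~u is true.
  10. (t \/ u) — t is true.
  11. (~r \/ s) — s is true.
  12. (s \/ ~q) — s is true.
  13. (~u \/ ~s) — ~u is true.
  14. (~u \/ s) — ~u is true.
  15. (t \/ r \/ u) — r is true.
  16. (~u \/ q \/ ~p) — ~u is true.
  17. (~s \/ ~q) — ~q is true.
  18. (p \/ ~u \/ s) — p is true.
  19. (~u \/ ~p \/ ~r) — ~u is true.
  20. (p \/ ~s) — p is true.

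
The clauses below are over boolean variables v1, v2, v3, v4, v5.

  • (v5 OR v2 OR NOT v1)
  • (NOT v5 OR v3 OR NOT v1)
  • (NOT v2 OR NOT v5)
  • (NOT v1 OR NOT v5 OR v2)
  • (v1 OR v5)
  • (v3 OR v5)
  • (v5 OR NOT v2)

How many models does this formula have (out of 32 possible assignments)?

4

The models are:
  v1=F v2=F v3=F v4=F v5=T
  v1=F v2=F v3=F v4=T v5=T
  v1=F v2=F v3=T v4=F v5=T
  v1=F v2=F v3=T v4=T v5=T
That's 4 in total.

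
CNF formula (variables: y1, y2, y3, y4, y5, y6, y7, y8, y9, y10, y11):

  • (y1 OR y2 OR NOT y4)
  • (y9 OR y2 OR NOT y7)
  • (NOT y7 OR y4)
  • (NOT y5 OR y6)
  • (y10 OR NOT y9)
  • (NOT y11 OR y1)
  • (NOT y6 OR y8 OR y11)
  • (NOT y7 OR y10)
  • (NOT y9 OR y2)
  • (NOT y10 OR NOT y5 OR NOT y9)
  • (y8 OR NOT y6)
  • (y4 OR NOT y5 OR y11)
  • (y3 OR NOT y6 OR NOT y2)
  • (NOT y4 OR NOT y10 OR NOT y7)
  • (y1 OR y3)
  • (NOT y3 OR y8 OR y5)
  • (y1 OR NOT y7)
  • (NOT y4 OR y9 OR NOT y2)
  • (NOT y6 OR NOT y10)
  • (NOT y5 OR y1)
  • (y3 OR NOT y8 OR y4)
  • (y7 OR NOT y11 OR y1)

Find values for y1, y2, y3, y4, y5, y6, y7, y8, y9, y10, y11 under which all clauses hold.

Pure literal: y1 appears only positively; assign y1 = True.
Branch on y2: take y2 = False.
  then y9 is forced to False.
  then y7 is forced to False.
Try y3 = False.
The remaining clauses are satisfied by y4 = True, y5 = False, y6 = False, y8 = True, y10 = True, y11 = True.
Every clause has at least one true literal under this assignment.

y1=T, y2=F, y3=F, y4=T, y5=F, y6=F, y7=F, y8=T, y9=F, y10=T, y11=T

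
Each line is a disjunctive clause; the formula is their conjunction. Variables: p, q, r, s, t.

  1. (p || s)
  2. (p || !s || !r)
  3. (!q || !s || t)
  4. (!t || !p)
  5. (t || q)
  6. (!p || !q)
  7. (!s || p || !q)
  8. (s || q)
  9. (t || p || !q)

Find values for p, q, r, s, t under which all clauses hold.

p=False, q=False, r=False, s=True, t=True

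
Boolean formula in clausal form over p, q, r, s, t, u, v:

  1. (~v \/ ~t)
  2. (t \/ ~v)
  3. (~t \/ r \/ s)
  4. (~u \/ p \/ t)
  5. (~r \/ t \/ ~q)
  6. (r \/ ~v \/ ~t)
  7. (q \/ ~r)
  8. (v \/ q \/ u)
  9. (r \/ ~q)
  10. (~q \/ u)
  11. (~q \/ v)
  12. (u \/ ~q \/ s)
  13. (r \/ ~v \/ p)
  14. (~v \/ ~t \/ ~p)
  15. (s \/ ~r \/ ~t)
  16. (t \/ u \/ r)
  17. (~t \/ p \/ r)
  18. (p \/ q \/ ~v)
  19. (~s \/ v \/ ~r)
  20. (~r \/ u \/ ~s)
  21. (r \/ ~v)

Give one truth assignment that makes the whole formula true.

p=T, q=F, r=F, s=F, t=F, u=T, v=F

Try p = True.
The remaining clauses are satisfied by q = False, r = False, s = False, t = False, u = True, v = False.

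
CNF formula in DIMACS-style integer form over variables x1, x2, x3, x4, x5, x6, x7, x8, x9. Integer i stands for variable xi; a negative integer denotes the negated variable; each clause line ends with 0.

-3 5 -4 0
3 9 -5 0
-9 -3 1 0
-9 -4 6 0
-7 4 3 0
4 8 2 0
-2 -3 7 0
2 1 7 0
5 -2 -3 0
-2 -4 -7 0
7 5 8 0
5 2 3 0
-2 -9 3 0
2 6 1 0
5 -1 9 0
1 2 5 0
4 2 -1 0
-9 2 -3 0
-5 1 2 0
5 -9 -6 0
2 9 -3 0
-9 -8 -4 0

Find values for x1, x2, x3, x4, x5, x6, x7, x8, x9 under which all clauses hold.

x1=F, x2=T, x3=T, x4=F, x5=T, x6=F, x7=T, x8=T, x9=F

Set x1 = False and propagate.
Branch on x2: take x2 = True.
Set x3 = True and propagate.
  then x9 is forced to False.
  then x7 is forced to True.
  then x5 is forced to True.
  then x4 is forced to False.
x6, x8 are now unconstrained; take x6 = False, x8 = True.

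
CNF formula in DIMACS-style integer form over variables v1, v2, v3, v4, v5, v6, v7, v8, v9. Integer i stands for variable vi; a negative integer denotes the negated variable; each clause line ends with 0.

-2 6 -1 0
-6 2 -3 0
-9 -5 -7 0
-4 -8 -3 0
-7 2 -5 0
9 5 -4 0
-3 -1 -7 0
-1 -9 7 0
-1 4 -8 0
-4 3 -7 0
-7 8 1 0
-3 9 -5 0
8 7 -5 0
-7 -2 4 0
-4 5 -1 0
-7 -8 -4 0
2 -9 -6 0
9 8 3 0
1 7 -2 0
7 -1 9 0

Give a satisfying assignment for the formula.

v1=0  v2=0  v3=0  v4=0  v5=1  v6=0  v7=0  v8=1  v9=0

Branch on v1: take v1 = False.
Try v2 = False.
For the remaining variables, v3 = False, v4 = False, v5 = True, v6 = False, v7 = False, v8 = True, v9 = False works.
Every clause has at least one true literal under this assignment.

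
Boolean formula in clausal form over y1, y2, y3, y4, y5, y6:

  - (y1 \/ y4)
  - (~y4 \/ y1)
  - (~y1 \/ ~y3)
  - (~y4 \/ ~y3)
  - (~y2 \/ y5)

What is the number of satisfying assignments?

12

Case analysis on y1 and y4:
  y1=T, y4=T: y6 free; 3 ways for (y2,y3,y5) × 2^1 = 6.
  y1=T, y4=F: y6 free; 3 ways for (y2,y3,y5) × 2^1 = 6.
  y1=F, y4=T: a clause becomes empty — 0.
  y1=F, y4=F: a clause becomes empty — 0.
Total: 6 + 6 + 0 + 0 = 12.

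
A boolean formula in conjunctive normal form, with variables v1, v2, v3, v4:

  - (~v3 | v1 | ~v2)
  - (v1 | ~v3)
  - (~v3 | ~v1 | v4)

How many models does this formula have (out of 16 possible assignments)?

Case analysis on v1 and v3:
  v1=T, v3=T: remaining (v2,v4) ∈ {(F,T); (T,T)} — 2.
  v1=T, v3=F: remaining (v2,v4) ∈ {(F,F); (F,T); (T,F); (T,T)} — 4.
  v1=F, v3=T: a clause becomes empty — 0.
  v1=F, v3=F: remaining (v2,v4) ∈ {(F,F); (F,T); (T,F); (T,T)} — 4.
Total: 2 + 4 + 0 + 4 = 10.

10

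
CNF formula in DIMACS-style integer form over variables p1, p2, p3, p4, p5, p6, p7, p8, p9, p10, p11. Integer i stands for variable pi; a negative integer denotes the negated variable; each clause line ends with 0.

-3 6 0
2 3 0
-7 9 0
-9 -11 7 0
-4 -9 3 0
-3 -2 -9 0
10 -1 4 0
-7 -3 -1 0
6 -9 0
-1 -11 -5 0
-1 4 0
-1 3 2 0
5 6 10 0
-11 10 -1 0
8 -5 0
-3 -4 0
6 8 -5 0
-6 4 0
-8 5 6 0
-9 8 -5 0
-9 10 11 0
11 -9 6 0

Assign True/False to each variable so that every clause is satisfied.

p1 = F, p2 = T, p3 = F, p4 = T, p5 = T, p6 = T, p7 = F, p8 = T, p9 = F, p10 = T, p11 = F

Check each clause:
  1. (!p3 || p6) — !p3 is true.
  2. (p2 || p3) — p2 is true.
  3. (!p7 || p9) — !p7 is true.
  4. (p7 || !p11 || !p9) — !p11 is true.
  5. (!p4 || !p9 || p3) — !p9 is true.
  6. (!p3 || !p9 || !p2) — !p3 is true.
  7. (p4 || !p1 || p10) — p10 is true.
  8. (!p3 || !p1 || !p7) — !p7 is true.
  9. (p6 || !p9) — p6 is true.
  10. (!p1 || !p5 || !p11) — !p11 is true.
  11. (p4 || !p1) — p4 is true.
  12. (p2 || !p1 || p3) — p2 is true.
  13. (p6 || p10 || p5) — p10 is true.
  14. (p10 || !p11 || !p1) — p10 is true.
  15. (!p5 || p8) — p8 is true.
  16. (!p3 || !p4) — !p3 is true.
  17. (p8 || p6 || !p5) — p8 is true.
  18. (!p6 || p4) — p4 is true.
  19. (!p8 || p5 || p6) — p5 is true.
  20. (!p5 || p8 || !p9) — p8 is true.
  21. (!p9 || p11 || p10) — p10 is true.
  22. (!p9 || p6 || p11) — p6 is true.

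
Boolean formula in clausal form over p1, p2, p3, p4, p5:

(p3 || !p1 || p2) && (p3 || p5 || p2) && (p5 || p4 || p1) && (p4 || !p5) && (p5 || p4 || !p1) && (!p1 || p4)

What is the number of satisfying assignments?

Case analysis on p1 and p4:
  p1=1, p4=1: p5 free; 3 ways for (p2,p3) × 2^1 = 6.
  p1=1, p4=0: a clause becomes empty — 0.
  p1=0, p4=1: 7 of the 8 assignments to (p2,p3,p5) work.
  p1=0, p4=0: a clause becomes empty — 0.
Total: 6 + 0 + 7 + 0 = 13.

13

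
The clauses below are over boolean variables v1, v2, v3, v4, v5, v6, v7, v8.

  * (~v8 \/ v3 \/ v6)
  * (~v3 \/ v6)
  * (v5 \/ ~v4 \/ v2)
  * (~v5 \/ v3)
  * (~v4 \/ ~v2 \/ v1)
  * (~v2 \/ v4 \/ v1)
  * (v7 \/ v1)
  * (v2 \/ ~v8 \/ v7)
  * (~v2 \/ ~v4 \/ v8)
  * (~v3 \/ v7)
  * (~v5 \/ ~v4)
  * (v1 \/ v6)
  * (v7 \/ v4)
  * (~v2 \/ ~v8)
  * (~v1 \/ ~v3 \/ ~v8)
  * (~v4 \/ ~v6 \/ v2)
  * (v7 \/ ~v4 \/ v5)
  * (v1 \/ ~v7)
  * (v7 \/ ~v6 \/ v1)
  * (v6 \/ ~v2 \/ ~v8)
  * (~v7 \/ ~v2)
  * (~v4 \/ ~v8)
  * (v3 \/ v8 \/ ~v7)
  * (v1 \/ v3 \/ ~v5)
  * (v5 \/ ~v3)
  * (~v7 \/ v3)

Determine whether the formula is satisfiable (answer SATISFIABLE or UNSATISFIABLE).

SATISFIABLE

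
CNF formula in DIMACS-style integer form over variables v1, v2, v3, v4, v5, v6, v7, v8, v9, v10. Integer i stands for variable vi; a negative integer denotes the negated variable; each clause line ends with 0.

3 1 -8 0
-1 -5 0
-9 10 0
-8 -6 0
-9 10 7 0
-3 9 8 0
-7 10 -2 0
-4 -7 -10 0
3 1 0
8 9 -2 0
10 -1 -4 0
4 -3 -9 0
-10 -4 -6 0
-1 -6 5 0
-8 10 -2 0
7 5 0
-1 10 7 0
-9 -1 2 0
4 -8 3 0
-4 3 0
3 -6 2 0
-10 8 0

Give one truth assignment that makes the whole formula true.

v1=F, v2=T, v3=T, v4=F, v5=T, v6=F, v7=F, v8=T, v9=F, v10=T

Check each clause:
  1. (v3 ∨ v1 ∨ ¬v8) — v3 is true.
  2. (¬v5 ∨ ¬v1) — ¬v1 is true.
  3. (v10 ∨ ¬v9) — v10 is true.
  4. (¬v6 ∨ ¬v8) — ¬v6 is true.
  5. (v7 ∨ ¬v9 ∨ v10) — v10 is true.
  6. (¬v3 ∨ v9 ∨ v8) — v8 is true.
  7. (¬v2 ∨ v10 ∨ ¬v7) — ¬v7 is true.
  8. (¬v10 ∨ ¬v7 ∨ ¬v4) — ¬v7 is true.
  9. (v3 ∨ v1) — v3 is true.
  10. (v9 ∨ v8 ∨ ¬v2) — v8 is true.
  11. (¬v4 ∨ ¬v1 ∨ v10) — v10 is true.
  12. (v4 ∨ ¬v3 ∨ ¬v9) — ¬v9 is true.
  13. (¬v10 ∨ ¬v6 ∨ ¬v4) — ¬v6 is true.
  14. (¬v1 ∨ v5 ∨ ¬v6) — ¬v6 is true.
  15. (v10 ∨ ¬v2 ∨ ¬v8) — v10 is true.
  16. (v5 ∨ v7) — v5 is true.
  17. (v7 ∨ v10 ∨ ¬v1) — v10 is true.
  18. (¬v9 ∨ ¬v1 ∨ v2) — v2 is true.
  19. (v3 ∨ v4 ∨ ¬v8) — v3 is true.
  20. (¬v4 ∨ v3) — v3 is true.
  21. (v3 ∨ v2 ∨ ¬v6) — ¬v6 is true.
  22. (¬v10 ∨ v8) — v8 is true.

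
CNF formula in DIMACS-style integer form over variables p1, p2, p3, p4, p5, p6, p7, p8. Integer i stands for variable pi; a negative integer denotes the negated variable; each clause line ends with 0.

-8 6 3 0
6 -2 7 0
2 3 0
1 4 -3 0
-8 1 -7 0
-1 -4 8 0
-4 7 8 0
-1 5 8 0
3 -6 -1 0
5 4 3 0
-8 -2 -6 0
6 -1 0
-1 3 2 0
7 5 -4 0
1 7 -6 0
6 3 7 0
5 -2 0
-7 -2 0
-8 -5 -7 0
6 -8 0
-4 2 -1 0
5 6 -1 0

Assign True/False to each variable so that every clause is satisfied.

p1 = T, p2 = F, p3 = T, p4 = F, p5 = F, p6 = T, p7 = T, p8 = T

Check each clause:
  1. (~p8 | p6 | p3) — p3 is true.
  2. (p6 | ~p2 | p7) — p6 is true.
  3. (p3 | p2) — p3 is true.
  4. (p4 | ~p3 | p1) — p1 is true.
  5. (~p7 | p1 | ~p8) — p1 is true.
  6. (~p4 | p8 | ~p1) — p8 is true.
  7. (~p4 | p8 | p7) — p8 is true.
  8. (p5 | ~p1 | p8) — p8 is true.
  9. (p3 | ~p6 | ~p1) — p3 is true.
  10. (p4 | p5 | p3) — p3 is true.
  11. (~p8 | ~p2 | ~p6) — ~p2 is true.
  12. (p6 | ~p1) — p6 is true.
  13. (p2 | p3 | ~p1) — p3 is true.
  14. (~p4 | p7 | p5) — ~p4 is true.
  15. (p1 | ~p6 | p7) — p1 is true.
  16. (p6 | p3 | p7) — p3 is true.
  17. (p5 | ~p2) — ~p2 is true.
  18. (~p2 | ~p7) — ~p2 is true.
  19. (~p8 | ~p7 | ~p5) — ~p5 is true.
  20. (p6 | ~p8) — p6 is true.
  21. (p2 | ~p1 | ~p4) — ~p4 is true.
  22. (p5 | p6 | ~p1) — p6 is true.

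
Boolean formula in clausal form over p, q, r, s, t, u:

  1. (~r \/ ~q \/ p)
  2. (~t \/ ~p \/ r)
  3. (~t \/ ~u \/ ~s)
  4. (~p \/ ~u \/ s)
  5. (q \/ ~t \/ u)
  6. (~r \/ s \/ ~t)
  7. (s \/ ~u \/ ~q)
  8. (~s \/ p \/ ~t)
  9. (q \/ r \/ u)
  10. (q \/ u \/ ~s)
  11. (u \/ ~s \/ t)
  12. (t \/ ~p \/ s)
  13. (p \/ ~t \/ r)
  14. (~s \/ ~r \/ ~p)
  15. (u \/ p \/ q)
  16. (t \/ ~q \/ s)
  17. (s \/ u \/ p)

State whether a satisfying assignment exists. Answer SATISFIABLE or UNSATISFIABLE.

SATISFIABLE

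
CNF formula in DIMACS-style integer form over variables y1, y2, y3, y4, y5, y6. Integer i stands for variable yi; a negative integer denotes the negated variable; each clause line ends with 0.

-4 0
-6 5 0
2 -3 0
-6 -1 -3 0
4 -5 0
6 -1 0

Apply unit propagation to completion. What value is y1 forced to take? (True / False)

Unit clause (¬y4) sets y4 = False.
In (y4 ∨ ¬y5), y4 is now false; ¬y5 must hold, so y5 = False.
From (y5 ∨ ¬y6) and y5 = False: y6 = False.
(¬y1 ∨ y6) with y6 = False leaves only ¬y1, so y1 = False.

False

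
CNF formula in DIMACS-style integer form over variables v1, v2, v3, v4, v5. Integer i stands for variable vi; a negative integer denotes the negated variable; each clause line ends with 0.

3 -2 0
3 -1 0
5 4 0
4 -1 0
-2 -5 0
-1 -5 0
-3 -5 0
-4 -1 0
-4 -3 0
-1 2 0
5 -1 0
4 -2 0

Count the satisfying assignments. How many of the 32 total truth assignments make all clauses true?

3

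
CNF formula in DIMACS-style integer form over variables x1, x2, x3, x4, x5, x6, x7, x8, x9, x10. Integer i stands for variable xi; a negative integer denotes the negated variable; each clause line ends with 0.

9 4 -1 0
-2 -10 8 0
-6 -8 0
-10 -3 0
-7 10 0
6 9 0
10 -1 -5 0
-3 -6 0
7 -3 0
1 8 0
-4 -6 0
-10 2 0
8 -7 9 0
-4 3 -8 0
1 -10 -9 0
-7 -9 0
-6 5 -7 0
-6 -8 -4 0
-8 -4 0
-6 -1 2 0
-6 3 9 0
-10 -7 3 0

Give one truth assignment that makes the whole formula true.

x1=True, x2=False, x3=False, x4=False, x5=False, x6=False, x7=False, x8=True, x9=True, x10=False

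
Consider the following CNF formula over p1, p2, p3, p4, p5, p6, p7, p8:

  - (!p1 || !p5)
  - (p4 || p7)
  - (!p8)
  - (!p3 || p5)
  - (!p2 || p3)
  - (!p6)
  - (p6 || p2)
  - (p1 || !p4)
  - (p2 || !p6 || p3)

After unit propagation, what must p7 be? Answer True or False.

(!p8) is a unit clause: p8 = False.
Unit clause (!p6) sets p6 = False.
In (p6 || p2), p6 is now false; p2 must hold, so p2 = True.
From (!p2 || p3) and p2 = True: p3 = True.
From (p5 || !p3) and p3 = True: p5 = True.
From (!p1 || !p5) and p5 = True: p1 = False.
(p1 || !p4): since p1 = False, the clause reduces to (!p4). p4 = False.
(p7 || p4): since p4 = False, the clause reduces to (p7). p7 = True.

True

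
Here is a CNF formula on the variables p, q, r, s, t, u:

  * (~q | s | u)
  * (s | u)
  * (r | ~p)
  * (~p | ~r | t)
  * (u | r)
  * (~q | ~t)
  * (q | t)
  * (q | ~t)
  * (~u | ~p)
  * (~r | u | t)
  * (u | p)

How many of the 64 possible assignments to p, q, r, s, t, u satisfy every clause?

Satisfying assignments:
  p=F q=T r=F s=F t=F u=T
  p=F q=T r=F s=T t=F u=T
  p=F q=T r=T s=F t=F u=T
  p=F q=T r=T s=T t=F u=T
That's 4 in total.

4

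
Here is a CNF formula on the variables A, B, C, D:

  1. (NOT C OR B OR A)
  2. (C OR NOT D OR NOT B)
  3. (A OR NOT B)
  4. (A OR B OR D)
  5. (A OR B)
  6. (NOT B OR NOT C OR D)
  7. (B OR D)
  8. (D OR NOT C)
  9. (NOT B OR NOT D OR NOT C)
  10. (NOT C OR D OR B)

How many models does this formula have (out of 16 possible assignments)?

Satisfying assignments:
  A=1 B=0 C=0 D=1
  A=1 B=0 C=1 D=1
  A=1 B=1 C=0 D=0
Count: 3.

3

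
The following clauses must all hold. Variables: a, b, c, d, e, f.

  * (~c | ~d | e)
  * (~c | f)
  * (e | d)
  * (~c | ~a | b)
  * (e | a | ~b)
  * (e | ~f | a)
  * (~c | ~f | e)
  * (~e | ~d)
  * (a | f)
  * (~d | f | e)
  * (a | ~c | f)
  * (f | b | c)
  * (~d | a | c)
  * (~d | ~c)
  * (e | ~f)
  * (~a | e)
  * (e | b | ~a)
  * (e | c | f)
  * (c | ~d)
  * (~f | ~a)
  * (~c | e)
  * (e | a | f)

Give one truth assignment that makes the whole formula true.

a=False  b=False  c=False  d=False  e=True  f=True

Check each clause:
  1. (~c | e | ~d) — e is true.
  2. (~c | f) — ~c is true.
  3. (e | d) — e is true.
  4. (~a | b | ~c) — ~c is true.
  5. (a | e | ~b) — e is true.
  6. (~f | e | a) — e is true.
  7. (~f | ~c | e) — e is true.
  8. (~d | ~e) — ~d is true.
  9. (a | f) — f is true.
  10. (f | ~d | e) — ~d is true.
  11. (f | a | ~c) — ~c is true.
  12. (b | c | f) — f is true.
  13. (c | ~d | a) — ~d is true.
  14. (~c | ~d) — ~d is true.
  15. (~f | e) — e is true.
  16. (e | ~a) — e is true.
  17. (b | ~a | e) — e is true.
  18. (c | f | e) — e is true.
  19. (~d | c) — ~d is true.
  20. (~f | ~a) — ~a is true.
  21. (e | ~c) — e is true.
  22. (a | e | f) — e is true.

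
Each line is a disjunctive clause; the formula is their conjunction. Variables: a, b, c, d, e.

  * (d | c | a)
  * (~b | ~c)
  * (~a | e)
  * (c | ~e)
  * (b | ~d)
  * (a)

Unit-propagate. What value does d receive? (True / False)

Unit clause (a) sets a = True.
(e | ~a) with a = True leaves only e, so e = True.
(~e | c) with e = True leaves only c, so c = True.
From (~b | ~c) and c = True: b = False.
From (b | ~d) and b = False: d = False.

False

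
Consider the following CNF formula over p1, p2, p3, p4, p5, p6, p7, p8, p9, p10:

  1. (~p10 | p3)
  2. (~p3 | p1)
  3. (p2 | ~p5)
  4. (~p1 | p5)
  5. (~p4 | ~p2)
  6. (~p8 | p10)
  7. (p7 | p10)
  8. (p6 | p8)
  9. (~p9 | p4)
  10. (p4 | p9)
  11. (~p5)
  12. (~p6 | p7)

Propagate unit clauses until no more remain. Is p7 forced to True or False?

(~p5) stands alone — p5 = False.
(~p1 | p5) with p5 = False leaves only ~p1, so p1 = False.
From (~p3 | p1) and p1 = False: p3 = False.
From (p3 | ~p10) and p3 = False: p10 = False.
(p10 | ~p8) with p10 = False leaves only ~p8, so p8 = False.
From (p10 | p7) and p10 = False: p7 = True.

True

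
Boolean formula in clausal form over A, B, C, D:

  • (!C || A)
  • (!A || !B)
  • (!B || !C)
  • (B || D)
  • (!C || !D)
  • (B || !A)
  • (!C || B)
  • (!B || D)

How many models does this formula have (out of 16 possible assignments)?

2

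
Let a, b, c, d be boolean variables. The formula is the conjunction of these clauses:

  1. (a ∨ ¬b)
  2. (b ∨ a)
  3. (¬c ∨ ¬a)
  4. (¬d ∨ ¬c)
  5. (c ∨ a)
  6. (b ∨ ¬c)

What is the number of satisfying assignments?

4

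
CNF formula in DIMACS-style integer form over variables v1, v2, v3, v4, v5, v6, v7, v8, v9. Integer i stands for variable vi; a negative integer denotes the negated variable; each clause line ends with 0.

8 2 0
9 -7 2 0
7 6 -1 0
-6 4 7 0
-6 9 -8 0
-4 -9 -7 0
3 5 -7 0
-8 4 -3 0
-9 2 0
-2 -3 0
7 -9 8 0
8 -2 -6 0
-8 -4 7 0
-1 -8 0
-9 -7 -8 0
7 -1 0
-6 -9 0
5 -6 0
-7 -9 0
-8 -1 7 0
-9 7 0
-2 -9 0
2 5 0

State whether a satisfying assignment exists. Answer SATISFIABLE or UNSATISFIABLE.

Pure literal: v1 appears only negated; assign v1 = False.
Pure literal: v5 appears only positively; assign v5 = True.
Try v2 = True.
  then v3 is forced to False.
  then v9 is forced to False.
Try v4 = False.
The remaining clauses are satisfied by v6 = False, v7 = False, v8 = False.
So v1=F  v2=T  v3=F  v4=F  v5=T  v6=F  v7=F  v8=F  v9=F is a satisfying assignment.

SATISFIABLE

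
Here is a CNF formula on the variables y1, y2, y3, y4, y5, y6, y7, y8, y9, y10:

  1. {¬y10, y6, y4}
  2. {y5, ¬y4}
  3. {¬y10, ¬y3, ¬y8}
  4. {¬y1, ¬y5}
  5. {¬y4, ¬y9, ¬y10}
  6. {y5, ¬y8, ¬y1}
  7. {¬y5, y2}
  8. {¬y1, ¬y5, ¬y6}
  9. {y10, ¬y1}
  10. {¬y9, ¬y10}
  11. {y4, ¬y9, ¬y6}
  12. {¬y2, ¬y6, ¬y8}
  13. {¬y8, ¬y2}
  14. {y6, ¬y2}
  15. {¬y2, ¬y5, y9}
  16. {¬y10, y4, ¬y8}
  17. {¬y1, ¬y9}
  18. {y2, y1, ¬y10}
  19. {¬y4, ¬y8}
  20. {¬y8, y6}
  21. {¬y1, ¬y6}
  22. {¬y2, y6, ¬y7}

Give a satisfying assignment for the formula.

y1 = False, y2 = False, y3 = True, y4 = False, y5 = False, y6 = False, y7 = False, y8 = False, y9 = False, y10 = False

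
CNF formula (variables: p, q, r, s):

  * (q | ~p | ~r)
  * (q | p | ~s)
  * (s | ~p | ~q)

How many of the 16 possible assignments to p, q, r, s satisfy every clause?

10

Split on p, then q.
  p=T, q=T: remaining (r,s) ∈ {(F,T); (T,T)} — 2.
  p=T, q=F: remaining (r,s) ∈ {(F,F); (F,T)} — 2.
  p=F, q=T: remaining (r,s) ∈ {(F,F); (F,T); (T,F); (T,T)} — 4.
  p=F, q=F: remaining (r,s) ∈ {(F,F); (T,F)} — 2.
Total: 2 + 2 + 4 + 2 = 10.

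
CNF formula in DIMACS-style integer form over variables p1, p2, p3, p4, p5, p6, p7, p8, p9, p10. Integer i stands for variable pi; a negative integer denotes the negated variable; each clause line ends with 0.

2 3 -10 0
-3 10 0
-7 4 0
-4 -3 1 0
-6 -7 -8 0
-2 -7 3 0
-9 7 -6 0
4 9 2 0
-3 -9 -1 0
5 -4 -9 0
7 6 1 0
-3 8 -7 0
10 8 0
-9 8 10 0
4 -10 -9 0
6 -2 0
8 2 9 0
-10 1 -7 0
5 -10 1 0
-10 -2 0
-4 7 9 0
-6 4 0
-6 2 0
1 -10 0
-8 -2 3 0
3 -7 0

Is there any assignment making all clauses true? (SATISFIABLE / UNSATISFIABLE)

SATISFIABLE

Branch on p1: take p1 = True.
Try p2 = False.
  then p6 is forced to False.
Branch on p3: take p3 = False.
  then p10 is forced to False.
  then p8 is forced to True.
  then p7 is forced to False.
The remaining clauses are satisfied by p4 = False, p5 = False, p9 = True.
So p1=T, p2=F, p3=F, p4=F, p5=F, p6=F, p7=F, p8=T, p9=T, p10=F is a satisfying assignment.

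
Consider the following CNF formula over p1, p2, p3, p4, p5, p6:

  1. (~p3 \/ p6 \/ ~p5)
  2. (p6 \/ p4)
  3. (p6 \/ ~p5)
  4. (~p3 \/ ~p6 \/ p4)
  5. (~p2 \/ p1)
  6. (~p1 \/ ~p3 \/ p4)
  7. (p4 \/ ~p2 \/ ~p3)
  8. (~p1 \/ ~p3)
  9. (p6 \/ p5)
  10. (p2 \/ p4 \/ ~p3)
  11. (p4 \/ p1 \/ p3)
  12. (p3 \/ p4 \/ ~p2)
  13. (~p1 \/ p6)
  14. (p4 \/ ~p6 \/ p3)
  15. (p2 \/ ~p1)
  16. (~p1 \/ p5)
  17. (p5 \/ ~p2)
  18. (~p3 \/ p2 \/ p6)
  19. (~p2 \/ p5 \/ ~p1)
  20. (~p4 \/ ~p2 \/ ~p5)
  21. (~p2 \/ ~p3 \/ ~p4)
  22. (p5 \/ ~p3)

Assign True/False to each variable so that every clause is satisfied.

p1=0, p2=0, p3=0, p4=1, p5=0, p6=1

Try p1 = False.
  then p2 is forced to False.
Branch on p3: take p3 = False.
  then p4 is forced to True.
The remaining clauses are satisfied by p5 = False, p6 = True.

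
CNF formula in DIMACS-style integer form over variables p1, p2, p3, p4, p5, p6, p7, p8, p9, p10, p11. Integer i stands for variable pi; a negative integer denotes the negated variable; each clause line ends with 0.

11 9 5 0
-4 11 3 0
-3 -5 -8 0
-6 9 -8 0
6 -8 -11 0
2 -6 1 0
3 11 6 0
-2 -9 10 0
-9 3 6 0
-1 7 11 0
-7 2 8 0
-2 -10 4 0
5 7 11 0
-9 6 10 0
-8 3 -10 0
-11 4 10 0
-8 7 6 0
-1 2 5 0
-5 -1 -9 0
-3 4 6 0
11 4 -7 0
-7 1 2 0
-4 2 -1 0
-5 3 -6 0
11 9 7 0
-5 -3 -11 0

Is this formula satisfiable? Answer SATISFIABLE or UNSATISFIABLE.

Branch on p1: take p1 = True.
The remaining clauses are satisfied by p2 = True, p3 = True, p4 = True, p5 = False, p6 = False, p7 = True, p8 = False, p9 = True, p10 = True, p11 = False.
So p1=True  p2=True  p3=True  p4=True  p5=False  p6=False  p7=True  p8=False  p9=True  p10=True  p11=False is a satisfying assignment.

SATISFIABLE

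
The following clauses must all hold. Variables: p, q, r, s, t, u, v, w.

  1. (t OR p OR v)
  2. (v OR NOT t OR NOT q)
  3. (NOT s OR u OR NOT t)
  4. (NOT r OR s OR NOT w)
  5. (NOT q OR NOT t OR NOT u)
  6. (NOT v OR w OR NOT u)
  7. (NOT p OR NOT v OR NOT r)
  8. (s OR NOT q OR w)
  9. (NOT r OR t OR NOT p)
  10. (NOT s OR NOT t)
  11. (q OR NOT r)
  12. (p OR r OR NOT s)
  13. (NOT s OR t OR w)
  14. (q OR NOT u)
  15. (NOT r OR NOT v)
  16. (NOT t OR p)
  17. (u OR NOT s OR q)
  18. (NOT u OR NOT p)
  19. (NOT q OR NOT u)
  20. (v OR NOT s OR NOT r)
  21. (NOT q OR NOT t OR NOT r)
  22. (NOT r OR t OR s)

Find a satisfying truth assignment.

Try p = True.
  then u is forced to False.
Set q = False and propagate.
  then r is forced to False.
  then s is forced to False.
t, v, w are now unconstrained; take t = False, v = True, w = True.
Every clause has at least one true literal under this assignment.
Check each clause:
  1. (p OR v OR t) — p is true.
  2. (v OR NOT q OR NOT t) — NOT t is true.
  3. (NOT s OR NOT t OR u) — NOT t is true.
  4. (s OR NOT w OR NOT r) — NOT r is true.
  5. (NOT u OR NOT t OR NOT q) — NOT u is true.
  6. (NOT u OR w OR NOT v) — w is true.
  7. (NOT p OR NOT v OR NOT r) — NOT r is true.
  8. (w OR s OR NOT q) — w is true.
  9. (NOT p OR NOT r OR t) — NOT r is true.
  10. (NOT s OR NOT t) — NOT t is true.
  11. (q OR NOT r) — NOT r is true.
  12. (r OR p OR NOT s) — p is true.
  13. (w OR t OR NOT s) — w is true.
  14. (q OR NOT u) — NOT u is true.
  15. (NOT r OR NOT v) — NOT r is true.
  16. (p OR NOT t) — p is true.
  17. (u OR q OR NOT s) — NOT s is true.
  18. (NOT p OR NOT u) — NOT u is true.
  19. (NOT u OR NOT q) — NOT u is true.
  20. (NOT r OR v OR NOT s) — NOT s is true.
  21. (NOT r OR NOT q OR NOT t) — NOT t is true.
  22. (t OR NOT r OR s) — NOT r is true.

p=1, q=0, r=0, s=0, t=0, u=0, v=1, w=1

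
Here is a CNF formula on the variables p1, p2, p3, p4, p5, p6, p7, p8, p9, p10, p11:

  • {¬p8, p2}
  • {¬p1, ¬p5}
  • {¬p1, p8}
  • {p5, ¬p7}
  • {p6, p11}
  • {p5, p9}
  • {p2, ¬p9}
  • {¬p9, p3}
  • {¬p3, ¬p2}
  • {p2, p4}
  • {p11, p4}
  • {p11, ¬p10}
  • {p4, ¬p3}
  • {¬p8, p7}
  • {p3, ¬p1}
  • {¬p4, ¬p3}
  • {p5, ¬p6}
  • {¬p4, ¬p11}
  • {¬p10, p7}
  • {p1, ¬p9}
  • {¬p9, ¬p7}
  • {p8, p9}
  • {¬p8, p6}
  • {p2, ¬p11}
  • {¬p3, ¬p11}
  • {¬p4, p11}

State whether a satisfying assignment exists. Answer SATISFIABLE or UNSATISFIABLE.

SATISFIABLE

p10 occurs only negated in the remaining clauses — set p10 = False.
Branch on p1: take p1 = False.
  then p9 is forced to False.
  then p5 is forced to True.
  then p8 is forced to True.
  then p2 is forced to True.
  then p3 is forced to False.
  then p7 is forced to True.
  then p6 is forced to True.
The remaining clauses are satisfied by p4 = False, p11 = True.
Every clause has at least one true literal under this assignment.
So p1=F, p2=T, p3=F, p4=F, p5=T, p6=T, p7=T, p8=T, p9=F, p10=F, p11=T is a satisfying assignment.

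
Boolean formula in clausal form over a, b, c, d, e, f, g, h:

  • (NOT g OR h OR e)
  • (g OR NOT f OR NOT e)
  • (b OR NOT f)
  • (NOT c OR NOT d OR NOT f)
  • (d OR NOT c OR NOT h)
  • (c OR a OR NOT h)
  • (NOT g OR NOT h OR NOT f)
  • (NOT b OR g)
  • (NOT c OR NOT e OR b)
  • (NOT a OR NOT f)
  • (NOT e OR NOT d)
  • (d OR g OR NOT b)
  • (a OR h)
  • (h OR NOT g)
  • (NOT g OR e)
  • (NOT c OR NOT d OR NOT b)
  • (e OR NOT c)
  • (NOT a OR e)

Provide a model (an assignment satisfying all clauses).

a=True, b=True, c=False, d=False, e=True, f=False, g=True, h=True

Pure literal: f appears only negated; assign f = False.
Try a = True.
  then e is forced to True.
  then d is forced to False.
For the remaining variables, b = True, c = False, g = True, h = True works.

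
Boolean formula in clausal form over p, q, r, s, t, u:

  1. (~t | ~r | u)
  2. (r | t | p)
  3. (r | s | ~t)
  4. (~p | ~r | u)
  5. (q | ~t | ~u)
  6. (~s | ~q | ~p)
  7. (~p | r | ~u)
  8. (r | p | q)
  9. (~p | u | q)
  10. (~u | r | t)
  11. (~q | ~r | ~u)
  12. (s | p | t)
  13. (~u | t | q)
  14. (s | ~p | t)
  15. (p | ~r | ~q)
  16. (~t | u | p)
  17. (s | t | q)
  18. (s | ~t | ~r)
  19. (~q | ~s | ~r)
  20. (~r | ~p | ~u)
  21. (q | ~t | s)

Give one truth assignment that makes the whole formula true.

p=F, q=T, r=F, s=T, t=T, u=T

Branch on p: take p = False.
For the remaining variables, q = True, r = False, s = True, t = True, u = True works.
Every clause has at least one true literal under this assignment.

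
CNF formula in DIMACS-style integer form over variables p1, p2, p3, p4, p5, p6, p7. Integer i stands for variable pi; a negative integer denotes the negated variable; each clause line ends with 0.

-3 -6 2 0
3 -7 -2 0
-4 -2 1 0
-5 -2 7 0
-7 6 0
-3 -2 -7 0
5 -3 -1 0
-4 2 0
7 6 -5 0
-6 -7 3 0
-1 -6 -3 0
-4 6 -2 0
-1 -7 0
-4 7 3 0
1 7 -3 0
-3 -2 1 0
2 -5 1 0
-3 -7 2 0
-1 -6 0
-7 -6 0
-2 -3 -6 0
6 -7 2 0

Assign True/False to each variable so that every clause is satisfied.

p1=1, p2=1, p3=0, p4=0, p5=0, p6=0, p7=0

Check each clause:
  1. (~p6 | ~p3 | p2) — p2 is true.
  2. (~p7 | ~p2 | p3) — ~p7 is true.
  3. (~p2 | p1 | ~p4) — p1 is true.
  4. (~p2 | p7 | ~p5) — ~p5 is true.
  5. (p6 | ~p7) — ~p7 is true.
  6. (~p2 | ~p3 | ~p7) — ~p7 is true.
  7. (~p1 | p5 | ~p3) — ~p3 is true.
  8. (p2 | ~p4) — p2 is true.
  9. (p7 | ~p5 | p6) — ~p5 is true.
  10. (p3 | ~p7 | ~p6) — ~p7 is true.
  11. (~p6 | ~p1 | ~p3) — ~p6 is true.
  12. (~p4 | ~p2 | p6) — ~p4 is true.
  13. (~p1 | ~p7) — ~p7 is true.
  14. (p3 | ~p4 | p7) — ~p4 is true.
  15. (~p3 | p1 | p7) — p1 is true.
  16. (p1 | ~p2 | ~p3) — p1 is true.
  17. (p1 | ~p5 | p2) — p1 is true.
  18. (~p7 | ~p3 | p2) — ~p7 is true.
  19. (~p1 | ~p6) — ~p6 is true.
  20. (~p7 | ~p6) — ~p7 is true.
  21. (~p6 | ~p2 | ~p3) — ~p6 is true.
  22. (~p7 | p6 | p2) — ~p7 is true.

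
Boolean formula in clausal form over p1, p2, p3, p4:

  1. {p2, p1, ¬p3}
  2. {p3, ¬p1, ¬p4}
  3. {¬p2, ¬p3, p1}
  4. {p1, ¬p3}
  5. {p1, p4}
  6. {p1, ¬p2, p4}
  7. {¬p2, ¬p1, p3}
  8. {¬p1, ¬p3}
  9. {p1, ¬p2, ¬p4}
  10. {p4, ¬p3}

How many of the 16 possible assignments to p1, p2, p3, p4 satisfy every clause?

Satisfying assignments:
  p1=0 p2=0 p3=0 p4=1
  p1=1 p2=0 p3=0 p4=0
That's 2 in total.

2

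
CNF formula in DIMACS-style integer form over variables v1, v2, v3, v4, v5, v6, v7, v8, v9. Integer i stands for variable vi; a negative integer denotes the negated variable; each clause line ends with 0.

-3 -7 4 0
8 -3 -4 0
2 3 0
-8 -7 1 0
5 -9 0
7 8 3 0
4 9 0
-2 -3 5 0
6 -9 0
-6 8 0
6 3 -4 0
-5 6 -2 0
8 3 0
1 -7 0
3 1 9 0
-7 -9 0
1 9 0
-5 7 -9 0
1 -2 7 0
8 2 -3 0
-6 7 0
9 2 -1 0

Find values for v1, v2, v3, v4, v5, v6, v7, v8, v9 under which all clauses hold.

v1=True, v2=True, v3=False, v4=True, v5=True, v6=True, v7=True, v8=True, v9=False

Check each clause:
  1. {v4, ¬v3, ¬v7} — v4 is true.
  2. {¬v4, v8, ¬v3} — v8 is true.
  3. {v3, v2} — v2 is true.
  4. {¬v7, ¬v8, v1} — v1 is true.
  5. {v5, ¬v9} — v5 is true.
  6. {v7, v8, v3} — v8 is true.
  7. {v4, v9} — v4 is true.
  8. {¬v2, v5, ¬v3} — v5 is true.
  9. {¬v9, v6} — v6 is true.
  10. {v8, ¬v6} — v8 is true.
  11. {v3, v6, ¬v4} — v6 is true.
  12. {¬v5, v6, ¬v2} — v6 is true.
  13. {v3, v8} — v8 is true.
  14. {v1, ¬v7} — v1 is true.
  15. {v9, v3, v1} — v1 is true.
  16. {¬v9, ¬v7} — ¬v9 is true.
  17. {v1, v9} — v1 is true.
  18. {¬v5, ¬v9, v7} — ¬v9 is true.
  19. {v1, ¬v2, v7} — v1 is true.
  20. {v8, ¬v3, v2} — v8 is true.
  21. {v7, ¬v6} — v7 is true.
  22. {v2, ¬v1, v9} — v2 is true.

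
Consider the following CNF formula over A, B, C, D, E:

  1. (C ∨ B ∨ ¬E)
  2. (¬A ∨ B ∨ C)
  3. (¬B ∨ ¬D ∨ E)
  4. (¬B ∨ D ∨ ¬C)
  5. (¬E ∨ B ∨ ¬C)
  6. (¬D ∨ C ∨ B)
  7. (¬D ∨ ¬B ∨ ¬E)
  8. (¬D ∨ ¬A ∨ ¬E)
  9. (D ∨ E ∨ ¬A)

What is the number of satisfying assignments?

7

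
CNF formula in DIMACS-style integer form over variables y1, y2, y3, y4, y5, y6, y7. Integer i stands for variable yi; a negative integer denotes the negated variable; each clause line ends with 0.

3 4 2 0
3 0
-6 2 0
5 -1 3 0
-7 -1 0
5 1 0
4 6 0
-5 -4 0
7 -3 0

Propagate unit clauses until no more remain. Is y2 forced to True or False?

True

Unit clause (y3) sets y3 = True.
(!y3 || y7): since y3 = True, the clause reduces to (y7). y7 = True.
From (!y1 || !y7) and y7 = True: y1 = False.
In (y1 || y5), y1 is now false; y5 must hold, so y5 = True.
In (!y5 || !y4), !y5 is now false; !y4 must hold, so y4 = False.
In (y4 || y6), y4 is now false; y6 must hold, so y6 = True.
(!y6 || y2) with y6 = True leaves only y2, so y2 = True.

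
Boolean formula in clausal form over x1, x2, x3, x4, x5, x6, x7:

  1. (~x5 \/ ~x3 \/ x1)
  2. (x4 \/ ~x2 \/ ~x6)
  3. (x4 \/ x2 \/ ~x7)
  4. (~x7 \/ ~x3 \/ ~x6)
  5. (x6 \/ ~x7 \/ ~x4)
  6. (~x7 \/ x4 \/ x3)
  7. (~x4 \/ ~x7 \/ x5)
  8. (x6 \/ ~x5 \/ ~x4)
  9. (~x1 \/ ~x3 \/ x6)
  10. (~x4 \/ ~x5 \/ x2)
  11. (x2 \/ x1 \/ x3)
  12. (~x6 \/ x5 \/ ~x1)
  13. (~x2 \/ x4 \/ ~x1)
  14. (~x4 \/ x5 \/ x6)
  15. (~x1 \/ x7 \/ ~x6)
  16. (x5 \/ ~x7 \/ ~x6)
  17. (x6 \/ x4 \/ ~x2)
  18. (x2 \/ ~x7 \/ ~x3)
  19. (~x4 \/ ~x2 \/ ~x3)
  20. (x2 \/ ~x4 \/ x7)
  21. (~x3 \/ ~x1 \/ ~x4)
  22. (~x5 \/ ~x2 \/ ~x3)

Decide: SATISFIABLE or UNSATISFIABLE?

SATISFIABLE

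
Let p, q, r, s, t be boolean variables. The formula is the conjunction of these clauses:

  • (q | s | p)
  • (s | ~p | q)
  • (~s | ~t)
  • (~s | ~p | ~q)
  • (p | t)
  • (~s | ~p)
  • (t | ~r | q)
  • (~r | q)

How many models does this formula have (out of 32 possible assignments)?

The models are:
  p=F q=T r=F s=F t=T
  p=F q=T r=T s=F t=T
  p=T q=T r=F s=F t=F
  p=T q=T r=F s=F t=T
  p=T q=T r=T s=F t=F
  p=T q=T r=T s=F t=T
Count: 6.

6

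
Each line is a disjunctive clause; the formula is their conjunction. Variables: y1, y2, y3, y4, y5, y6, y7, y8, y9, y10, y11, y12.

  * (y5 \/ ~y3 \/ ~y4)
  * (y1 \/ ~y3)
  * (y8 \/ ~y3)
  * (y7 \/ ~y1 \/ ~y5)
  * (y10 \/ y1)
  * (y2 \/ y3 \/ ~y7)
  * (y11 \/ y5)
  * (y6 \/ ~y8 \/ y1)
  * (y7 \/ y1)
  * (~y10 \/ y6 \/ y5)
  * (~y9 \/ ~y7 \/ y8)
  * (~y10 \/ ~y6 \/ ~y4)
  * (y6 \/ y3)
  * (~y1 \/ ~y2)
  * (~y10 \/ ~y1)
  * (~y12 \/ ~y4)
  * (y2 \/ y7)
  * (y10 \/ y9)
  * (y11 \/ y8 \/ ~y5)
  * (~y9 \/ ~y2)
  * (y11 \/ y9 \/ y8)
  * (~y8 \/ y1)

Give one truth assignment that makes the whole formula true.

y1=0, y2=1, y3=0, y4=0, y5=0, y6=1, y7=1, y8=0, y9=0, y10=1, y11=1, y12=0

Pure literal: y4 appears only negated; assign y4 = False.
y11 occurs only positively in the remaining clauses — set y11 = True.
Set y1 = False and propagate.
  then y3 is forced to False.
  then y10 is forced to True.
  then y7 is forced to True.
  then y2 is forced to True.
  then y6 is forced to True.
  then y9 is forced to False.
  then y8 is forced to False.
y5, y12 are now unconstrained; take y5 = False, y12 = False.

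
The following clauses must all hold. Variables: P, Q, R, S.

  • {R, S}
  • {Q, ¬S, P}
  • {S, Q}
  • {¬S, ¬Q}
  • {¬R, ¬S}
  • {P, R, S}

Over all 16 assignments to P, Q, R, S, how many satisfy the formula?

3

The models are:
  P=F Q=T R=T S=F
  P=T Q=F R=F S=T
  P=T Q=T R=T S=F
That's 3 in total.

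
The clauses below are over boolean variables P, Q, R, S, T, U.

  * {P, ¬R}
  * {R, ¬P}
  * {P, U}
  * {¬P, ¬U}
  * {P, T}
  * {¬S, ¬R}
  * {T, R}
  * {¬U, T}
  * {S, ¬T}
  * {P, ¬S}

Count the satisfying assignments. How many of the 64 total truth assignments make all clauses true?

2

The models are:
  P=1 Q=0 R=1 S=0 T=0 U=0
  P=1 Q=1 R=1 S=0 T=0 U=0
That's 2 in total.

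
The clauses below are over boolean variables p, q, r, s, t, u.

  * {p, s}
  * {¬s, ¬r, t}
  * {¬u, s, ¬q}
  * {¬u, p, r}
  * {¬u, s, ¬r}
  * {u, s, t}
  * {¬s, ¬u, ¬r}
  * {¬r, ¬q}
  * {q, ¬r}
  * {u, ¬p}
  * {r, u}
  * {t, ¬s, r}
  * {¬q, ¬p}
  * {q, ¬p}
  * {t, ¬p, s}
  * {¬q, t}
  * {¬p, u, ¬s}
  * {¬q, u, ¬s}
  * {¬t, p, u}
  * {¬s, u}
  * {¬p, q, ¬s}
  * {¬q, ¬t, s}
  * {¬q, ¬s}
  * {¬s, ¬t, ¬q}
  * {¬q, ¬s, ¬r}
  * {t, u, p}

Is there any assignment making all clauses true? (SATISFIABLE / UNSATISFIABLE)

UNSATISFIABLE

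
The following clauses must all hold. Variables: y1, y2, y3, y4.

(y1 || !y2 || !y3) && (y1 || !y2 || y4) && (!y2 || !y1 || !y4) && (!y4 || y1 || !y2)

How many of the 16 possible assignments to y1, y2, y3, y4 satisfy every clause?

10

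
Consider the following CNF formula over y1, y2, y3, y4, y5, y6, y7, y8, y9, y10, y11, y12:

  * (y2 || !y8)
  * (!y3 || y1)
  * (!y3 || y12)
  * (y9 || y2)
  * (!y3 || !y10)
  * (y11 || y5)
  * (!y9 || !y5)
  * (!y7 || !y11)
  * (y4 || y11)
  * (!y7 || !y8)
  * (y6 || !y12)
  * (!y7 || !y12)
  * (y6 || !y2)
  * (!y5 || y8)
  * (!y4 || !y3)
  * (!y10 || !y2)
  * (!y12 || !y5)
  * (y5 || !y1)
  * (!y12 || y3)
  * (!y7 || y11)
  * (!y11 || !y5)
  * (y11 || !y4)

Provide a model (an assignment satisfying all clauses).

y1=F, y2=F, y3=F, y4=T, y5=F, y6=F, y7=F, y8=F, y9=T, y10=F, y11=T, y12=F

Check each clause:
  1. (!y8 || y2) — !y8 is true.
  2. (y1 || !y3) — !y3 is true.
  3. (!y3 || y12) — !y3 is true.
  4. (y2 || y9) — y9 is true.
  5. (!y10 || !y3) — !y3 is true.
  6. (y5 || y11) — y11 is true.
  7. (!y9 || !y5) — !y5 is true.
  8. (!y11 || !y7) — !y7 is true.
  9. (y11 || y4) — y11 is true.
  10. (!y8 || !y7) — !y8 is true.
  11. (y6 || !y12) — !y12 is true.
  12. (!y12 || !y7) — !y7 is true.
  13. (y6 || !y2) — !y2 is true.
  14. (!y5 || y8) — !y5 is true.
  15. (!y3 || !y4) — !y3 is true.
  16. (!y10 || !y2) — !y2 is true.
  17. (!y12 || !y5) — !y5 is true.
  18. (!y1 || y5) — !y1 is true.
  19. (!y12 || y3) — !y12 is true.
  20. (y11 || !y7) — !y7 is true.
  21. (!y5 || !y11) — !y5 is true.
  22. (y11 || !y4) — y11 is true.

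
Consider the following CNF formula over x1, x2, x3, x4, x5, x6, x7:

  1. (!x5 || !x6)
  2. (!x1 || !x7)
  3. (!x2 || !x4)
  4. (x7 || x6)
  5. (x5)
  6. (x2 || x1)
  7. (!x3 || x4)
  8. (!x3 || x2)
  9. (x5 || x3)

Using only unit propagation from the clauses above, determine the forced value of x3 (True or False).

False

(x5) is a unit clause: x5 = True.
(!x6 || !x5): since x5 = True, the clause reduces to (!x6). x6 = False.
From (x6 || x7) and x6 = False: x7 = True.
From (!x7 || !x1) and x7 = True: x1 = False.
(x1 || x2) with x1 = False leaves only x2, so x2 = True.
In (!x2 || !x4), !x2 is now false; !x4 must hold, so x4 = False.
From (x4 || !x3) and x4 = False: x3 = False.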